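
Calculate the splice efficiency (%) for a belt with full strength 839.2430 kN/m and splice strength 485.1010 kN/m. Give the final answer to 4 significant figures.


Eff = 485.1010 / 839.2430 * 100
Eff = 57.80 %


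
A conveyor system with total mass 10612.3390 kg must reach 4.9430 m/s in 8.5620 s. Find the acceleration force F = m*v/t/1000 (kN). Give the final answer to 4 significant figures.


F = 10612.3390 * 4.9430 / 8.5620 / 1000
F = 6.127 kN


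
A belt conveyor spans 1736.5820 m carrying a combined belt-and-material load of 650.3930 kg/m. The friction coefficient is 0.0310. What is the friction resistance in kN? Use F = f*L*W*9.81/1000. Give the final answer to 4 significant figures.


F = 0.0310 * 1736.5820 * 650.3930 * 9.81 / 1000
F = 343.5 kN


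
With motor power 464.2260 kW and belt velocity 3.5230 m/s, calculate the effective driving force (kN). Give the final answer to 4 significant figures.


Te = P / v = 464.2260 / 3.5230
Te = 131.8 kN


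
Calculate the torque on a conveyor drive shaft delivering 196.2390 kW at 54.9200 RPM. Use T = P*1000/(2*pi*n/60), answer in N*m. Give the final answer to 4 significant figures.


omega = 2*pi*54.9200/60 = 5.75121 rad/s
T = 196.2390*1000 / 5.75121
T = 34120 N*m


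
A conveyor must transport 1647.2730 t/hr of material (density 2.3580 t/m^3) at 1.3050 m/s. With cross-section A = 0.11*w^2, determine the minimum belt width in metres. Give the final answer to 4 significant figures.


A_req = 1647.2730 / (1.3050 * 2.3580 * 3600) = 0.148699 m^2
w = sqrt(0.148699 / 0.11)
w = 1.163 m


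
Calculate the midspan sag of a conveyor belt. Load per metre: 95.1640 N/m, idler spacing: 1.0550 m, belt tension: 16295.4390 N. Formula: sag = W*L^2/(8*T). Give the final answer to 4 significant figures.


sag = 95.1640 * 1.0550^2 / (8 * 16295.4390)
sag = 0.0008125 m


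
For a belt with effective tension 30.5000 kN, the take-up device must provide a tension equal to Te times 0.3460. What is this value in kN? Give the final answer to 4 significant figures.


T_tu = 30.5000 * 0.3460
T_tu = 10.55 kN


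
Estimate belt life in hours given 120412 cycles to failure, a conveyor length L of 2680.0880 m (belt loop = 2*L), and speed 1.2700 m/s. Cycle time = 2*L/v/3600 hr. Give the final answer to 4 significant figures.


cycle_time = 2 * 2680.0880 / 1.2700 / 3600 = 1.17239 hr
life = 120412 * 1.17239 = 141200 hours


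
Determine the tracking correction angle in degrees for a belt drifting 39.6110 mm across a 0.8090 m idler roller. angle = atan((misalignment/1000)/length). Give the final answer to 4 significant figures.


misalign_m = 39.6110 / 1000 = 0.039611 m
angle = atan(0.039611 / 0.8090)
angle = 2.803 deg


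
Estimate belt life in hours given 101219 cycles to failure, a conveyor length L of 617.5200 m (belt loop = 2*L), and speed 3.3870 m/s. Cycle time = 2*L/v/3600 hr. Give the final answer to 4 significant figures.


cycle_time = 2 * 617.5200 / 3.3870 / 3600 = 0.101289 hr
life = 101219 * 0.101289 = 10250 hours


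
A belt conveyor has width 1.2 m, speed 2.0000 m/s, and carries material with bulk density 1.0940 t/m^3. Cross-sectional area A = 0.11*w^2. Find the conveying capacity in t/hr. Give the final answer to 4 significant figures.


A = 0.11 * 1.2^2 = 0.1584 m^2
C = 0.1584 * 2.0000 * 1.0940 * 3600
C = 1248 t/hr


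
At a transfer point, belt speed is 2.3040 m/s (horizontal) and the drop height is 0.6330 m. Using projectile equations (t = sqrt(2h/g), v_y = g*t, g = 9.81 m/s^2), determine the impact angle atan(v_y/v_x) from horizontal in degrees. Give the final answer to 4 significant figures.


t = sqrt(2*0.6330/9.81) = 0.359238 s
v_y = 9.81 * 0.359238 = 3.52412 m/s
angle = atan(3.52412 / 2.3040) = 56.82 deg


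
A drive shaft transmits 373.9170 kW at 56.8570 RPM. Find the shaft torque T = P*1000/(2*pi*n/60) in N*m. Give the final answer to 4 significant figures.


omega = 2*pi*56.8570/60 = 5.95405 rad/s
T = 373.9170*1000 / 5.95405
T = 62800 N*m


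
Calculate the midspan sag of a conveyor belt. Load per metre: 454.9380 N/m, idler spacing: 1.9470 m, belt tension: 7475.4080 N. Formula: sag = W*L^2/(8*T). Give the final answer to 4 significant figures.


sag = 454.9380 * 1.9470^2 / (8 * 7475.4080)
sag = 0.02884 m


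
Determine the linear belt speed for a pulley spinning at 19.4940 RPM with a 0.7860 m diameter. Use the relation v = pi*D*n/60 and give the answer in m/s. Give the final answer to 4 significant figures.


v = pi * 0.7860 * 19.4940 / 60
v = 0.8023 m/s


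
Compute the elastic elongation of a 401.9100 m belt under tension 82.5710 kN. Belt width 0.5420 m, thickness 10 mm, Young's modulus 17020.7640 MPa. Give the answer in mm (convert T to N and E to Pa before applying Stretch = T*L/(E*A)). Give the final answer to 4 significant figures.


A = 0.5420 * 0.01 = 0.00542 m^2
Stretch = 82.5710*1000 * 401.9100 / (17020.7640e6 * 0.00542) * 1000
Stretch = 359.7 mm


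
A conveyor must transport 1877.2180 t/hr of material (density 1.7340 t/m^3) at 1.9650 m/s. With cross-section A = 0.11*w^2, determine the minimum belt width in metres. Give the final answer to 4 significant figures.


A_req = 1877.2180 / (1.9650 * 1.7340 * 3600) = 0.153038 m^2
w = sqrt(0.153038 / 0.11)
w = 1.180 m


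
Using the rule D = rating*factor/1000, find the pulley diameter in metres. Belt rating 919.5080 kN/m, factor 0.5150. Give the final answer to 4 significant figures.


D = 919.5080 * 0.5150 / 1000
D = 0.4735 m


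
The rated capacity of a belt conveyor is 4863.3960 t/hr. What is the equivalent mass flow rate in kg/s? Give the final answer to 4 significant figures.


m_dot = 4863.3960 * 1000 / 3600
m_dot = 1351 kg/s


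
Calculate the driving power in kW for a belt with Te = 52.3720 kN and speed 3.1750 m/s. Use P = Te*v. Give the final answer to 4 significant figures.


P = Te * v = 52.3720 * 3.1750
P = 166.3 kW


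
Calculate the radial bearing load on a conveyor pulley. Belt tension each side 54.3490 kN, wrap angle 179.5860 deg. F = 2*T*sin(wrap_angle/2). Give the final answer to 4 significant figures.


F = 2 * 54.3490 * sin(179.5860/2 deg)
F = 108.7 kN


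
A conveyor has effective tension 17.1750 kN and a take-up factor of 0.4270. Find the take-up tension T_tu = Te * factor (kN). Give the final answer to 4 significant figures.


T_tu = 17.1750 * 0.4270
T_tu = 7.334 kN


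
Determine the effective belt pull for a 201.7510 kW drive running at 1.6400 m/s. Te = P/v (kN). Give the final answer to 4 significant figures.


Te = P / v = 201.7510 / 1.6400
Te = 123.0 kN


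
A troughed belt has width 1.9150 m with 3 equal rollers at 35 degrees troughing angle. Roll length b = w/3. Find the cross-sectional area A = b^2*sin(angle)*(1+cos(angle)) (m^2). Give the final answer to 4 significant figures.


b = 1.9150/3 = 0.638333 m
A = 0.638333^2 * sin(35 deg) * (1 + cos(35 deg))
A = 0.4252 m^2


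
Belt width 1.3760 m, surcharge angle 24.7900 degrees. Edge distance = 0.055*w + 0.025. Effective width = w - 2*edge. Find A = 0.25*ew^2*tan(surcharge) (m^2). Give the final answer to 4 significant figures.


edge = 0.055*1.3760 + 0.025 = 0.10068 m
ew = 1.3760 - 2*0.10068 = 1.17464 m
A = 0.25 * 1.17464^2 * tan(24.7900 deg)
A = 0.1593 m^2


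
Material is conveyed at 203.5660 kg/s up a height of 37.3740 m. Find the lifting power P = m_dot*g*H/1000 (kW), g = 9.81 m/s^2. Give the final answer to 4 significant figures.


P = 203.5660 * 9.81 * 37.3740 / 1000
P = 74.64 kW


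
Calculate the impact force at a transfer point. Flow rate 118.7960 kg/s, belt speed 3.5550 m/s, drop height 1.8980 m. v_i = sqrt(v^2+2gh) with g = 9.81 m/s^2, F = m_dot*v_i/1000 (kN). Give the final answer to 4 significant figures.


v_i = sqrt(3.5550^2 + 2*9.81*1.8980) = 7.06235 m/s
F = 118.7960 * 7.06235 / 1000
F = 0.8390 kN


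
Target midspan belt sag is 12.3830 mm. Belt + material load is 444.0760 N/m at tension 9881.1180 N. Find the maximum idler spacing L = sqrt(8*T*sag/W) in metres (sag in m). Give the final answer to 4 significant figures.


sag = 12.3830/1000 = 0.012383 m
L = sqrt(8 * 9881.1180 * 0.012383 / 444.0760)
L = 1.485 m


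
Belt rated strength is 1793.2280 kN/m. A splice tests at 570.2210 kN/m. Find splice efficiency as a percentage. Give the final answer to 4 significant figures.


Eff = 570.2210 / 1793.2280 * 100
Eff = 31.80 %


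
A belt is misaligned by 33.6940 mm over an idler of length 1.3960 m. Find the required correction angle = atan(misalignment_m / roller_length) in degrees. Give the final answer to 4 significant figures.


misalign_m = 33.6940 / 1000 = 0.033694 m
angle = atan(0.033694 / 1.3960)
angle = 1.383 deg


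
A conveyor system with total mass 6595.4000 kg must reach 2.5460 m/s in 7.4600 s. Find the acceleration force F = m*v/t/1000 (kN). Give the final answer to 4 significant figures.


F = 6595.4000 * 2.5460 / 7.4600 / 1000
F = 2.251 kN


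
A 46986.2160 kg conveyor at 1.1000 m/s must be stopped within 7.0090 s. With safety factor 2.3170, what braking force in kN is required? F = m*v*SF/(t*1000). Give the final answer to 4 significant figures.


F = 46986.2160 * 1.1000 / 7.0090 * 2.3170 / 1000
F = 17.09 kN


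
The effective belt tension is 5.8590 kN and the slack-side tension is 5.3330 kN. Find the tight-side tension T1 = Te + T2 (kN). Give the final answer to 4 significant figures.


T1 = Te + T2 = 5.8590 + 5.3330
T1 = 11.19 kN


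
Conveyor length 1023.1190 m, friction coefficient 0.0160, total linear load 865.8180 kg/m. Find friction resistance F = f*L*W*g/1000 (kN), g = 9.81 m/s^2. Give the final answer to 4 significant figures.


F = 0.0160 * 1023.1190 * 865.8180 * 9.81 / 1000
F = 139.0 kN


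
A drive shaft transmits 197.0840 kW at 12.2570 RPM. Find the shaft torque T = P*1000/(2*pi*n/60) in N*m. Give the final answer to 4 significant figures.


omega = 2*pi*12.2570/60 = 1.28355 rad/s
T = 197.0840*1000 / 1.28355
T = 153500 N*m


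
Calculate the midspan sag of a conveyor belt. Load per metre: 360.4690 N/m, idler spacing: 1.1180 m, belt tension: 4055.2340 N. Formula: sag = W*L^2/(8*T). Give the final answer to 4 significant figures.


sag = 360.4690 * 1.1180^2 / (8 * 4055.2340)
sag = 0.01389 m


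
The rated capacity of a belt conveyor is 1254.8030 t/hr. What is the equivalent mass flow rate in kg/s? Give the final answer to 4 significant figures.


m_dot = 1254.8030 * 1000 / 3600
m_dot = 348.6 kg/s


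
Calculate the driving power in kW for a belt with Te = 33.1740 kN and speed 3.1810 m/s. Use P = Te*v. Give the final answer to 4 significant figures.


P = Te * v = 33.1740 * 3.1810
P = 105.5 kW


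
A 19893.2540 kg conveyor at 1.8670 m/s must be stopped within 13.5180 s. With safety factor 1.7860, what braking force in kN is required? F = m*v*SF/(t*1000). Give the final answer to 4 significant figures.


F = 19893.2540 * 1.8670 / 13.5180 * 1.7860 / 1000
F = 4.907 kN


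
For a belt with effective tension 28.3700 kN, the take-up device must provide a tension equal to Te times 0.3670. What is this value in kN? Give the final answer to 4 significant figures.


T_tu = 28.3700 * 0.3670
T_tu = 10.41 kN


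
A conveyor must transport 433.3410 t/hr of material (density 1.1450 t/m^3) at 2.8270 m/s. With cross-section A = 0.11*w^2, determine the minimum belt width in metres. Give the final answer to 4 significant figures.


A_req = 433.3410 / (2.8270 * 1.1450 * 3600) = 0.0371874 m^2
w = sqrt(0.0371874 / 0.11)
w = 0.5814 m


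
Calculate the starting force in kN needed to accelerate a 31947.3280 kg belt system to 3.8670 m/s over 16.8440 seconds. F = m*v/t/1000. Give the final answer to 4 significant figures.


F = 31947.3280 * 3.8670 / 16.8440 / 1000
F = 7.334 kN


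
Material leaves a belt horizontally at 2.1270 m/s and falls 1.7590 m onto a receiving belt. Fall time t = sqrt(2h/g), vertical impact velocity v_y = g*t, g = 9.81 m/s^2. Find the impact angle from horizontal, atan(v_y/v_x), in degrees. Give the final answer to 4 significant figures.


t = sqrt(2*1.7590/9.81) = 0.598844 s
v_y = 9.81 * 0.598844 = 5.87466 m/s
angle = atan(5.87466 / 2.1270) = 70.10 deg


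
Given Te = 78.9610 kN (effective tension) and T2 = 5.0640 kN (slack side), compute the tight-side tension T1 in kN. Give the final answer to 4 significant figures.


T1 = Te + T2 = 78.9610 + 5.0640
T1 = 84.03 kN


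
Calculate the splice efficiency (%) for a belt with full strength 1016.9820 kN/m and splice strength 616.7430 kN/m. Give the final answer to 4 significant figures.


Eff = 616.7430 / 1016.9820 * 100
Eff = 60.64 %


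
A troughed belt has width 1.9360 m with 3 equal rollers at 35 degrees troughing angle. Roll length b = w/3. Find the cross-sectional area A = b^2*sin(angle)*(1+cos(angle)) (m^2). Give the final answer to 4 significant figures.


b = 1.9360/3 = 0.645333 m
A = 0.645333^2 * sin(35 deg) * (1 + cos(35 deg))
A = 0.4345 m^2


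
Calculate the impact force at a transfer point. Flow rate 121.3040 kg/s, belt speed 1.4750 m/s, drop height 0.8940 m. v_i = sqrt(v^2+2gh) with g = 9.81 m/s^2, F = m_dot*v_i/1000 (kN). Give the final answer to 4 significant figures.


v_i = sqrt(1.4750^2 + 2*9.81*0.8940) = 4.44026 m/s
F = 121.3040 * 4.44026 / 1000
F = 0.5386 kN


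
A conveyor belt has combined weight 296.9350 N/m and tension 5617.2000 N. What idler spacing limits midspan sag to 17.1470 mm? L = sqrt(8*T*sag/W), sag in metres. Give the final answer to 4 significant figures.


sag = 17.1470/1000 = 0.017147 m
L = sqrt(8 * 5617.2000 * 0.017147 / 296.9350)
L = 1.611 m


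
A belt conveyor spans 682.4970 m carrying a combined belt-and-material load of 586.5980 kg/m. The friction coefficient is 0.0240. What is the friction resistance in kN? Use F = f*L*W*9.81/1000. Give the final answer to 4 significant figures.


F = 0.0240 * 682.4970 * 586.5980 * 9.81 / 1000
F = 94.26 kN


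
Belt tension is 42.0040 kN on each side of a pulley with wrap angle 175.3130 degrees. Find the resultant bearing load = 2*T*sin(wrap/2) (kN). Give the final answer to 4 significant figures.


F = 2 * 42.0040 * sin(175.3130/2 deg)
F = 83.94 kN


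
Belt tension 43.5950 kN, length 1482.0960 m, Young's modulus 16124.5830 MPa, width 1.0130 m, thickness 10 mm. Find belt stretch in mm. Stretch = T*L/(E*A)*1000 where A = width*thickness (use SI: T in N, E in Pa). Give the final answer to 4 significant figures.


A = 1.0130 * 0.01 = 0.01013 m^2
Stretch = 43.5950*1000 * 1482.0960 / (16124.5830e6 * 0.01013) * 1000
Stretch = 395.6 mm


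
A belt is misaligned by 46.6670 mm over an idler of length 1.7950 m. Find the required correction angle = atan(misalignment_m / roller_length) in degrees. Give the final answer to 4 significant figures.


misalign_m = 46.6670 / 1000 = 0.046667 m
angle = atan(0.046667 / 1.7950)
angle = 1.489 deg


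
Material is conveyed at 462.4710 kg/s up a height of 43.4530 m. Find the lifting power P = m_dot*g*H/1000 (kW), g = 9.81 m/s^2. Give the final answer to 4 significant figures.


P = 462.4710 * 9.81 * 43.4530 / 1000
P = 197.1 kW


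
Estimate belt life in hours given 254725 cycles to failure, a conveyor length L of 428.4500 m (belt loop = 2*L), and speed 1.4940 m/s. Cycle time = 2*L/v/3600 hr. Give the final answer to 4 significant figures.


cycle_time = 2 * 428.4500 / 1.4940 / 3600 = 0.159322 hr
life = 254725 * 0.159322 = 40580 hours


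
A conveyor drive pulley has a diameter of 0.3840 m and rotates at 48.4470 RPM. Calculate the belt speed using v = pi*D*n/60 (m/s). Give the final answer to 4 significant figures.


v = pi * 0.3840 * 48.4470 / 60
v = 0.9741 m/s


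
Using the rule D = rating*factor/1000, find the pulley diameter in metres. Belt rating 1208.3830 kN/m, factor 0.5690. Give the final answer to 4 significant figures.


D = 1208.3830 * 0.5690 / 1000
D = 0.6876 m


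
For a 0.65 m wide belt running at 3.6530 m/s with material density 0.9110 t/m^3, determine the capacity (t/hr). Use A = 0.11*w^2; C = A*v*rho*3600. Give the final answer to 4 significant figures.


A = 0.11 * 0.65^2 = 0.046475 m^2
C = 0.046475 * 3.6530 * 0.9110 * 3600
C = 556.8 t/hr


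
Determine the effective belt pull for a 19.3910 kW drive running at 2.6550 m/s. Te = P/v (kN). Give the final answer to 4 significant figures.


Te = P / v = 19.3910 / 2.6550
Te = 7.304 kN


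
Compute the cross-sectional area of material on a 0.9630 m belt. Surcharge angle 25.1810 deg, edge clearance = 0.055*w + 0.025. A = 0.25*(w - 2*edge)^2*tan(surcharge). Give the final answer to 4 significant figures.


edge = 0.055*0.9630 + 0.025 = 0.077965 m
ew = 0.9630 - 2*0.077965 = 0.80707 m
A = 0.25 * 0.80707^2 * tan(25.1810 deg)
A = 0.07656 m^2


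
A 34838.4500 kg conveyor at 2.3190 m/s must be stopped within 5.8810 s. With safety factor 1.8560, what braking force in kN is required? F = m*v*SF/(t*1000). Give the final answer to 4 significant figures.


F = 34838.4500 * 2.3190 / 5.8810 * 1.8560 / 1000
F = 25.50 kN


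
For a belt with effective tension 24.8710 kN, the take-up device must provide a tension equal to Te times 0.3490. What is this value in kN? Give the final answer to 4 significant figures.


T_tu = 24.8710 * 0.3490
T_tu = 8.680 kN


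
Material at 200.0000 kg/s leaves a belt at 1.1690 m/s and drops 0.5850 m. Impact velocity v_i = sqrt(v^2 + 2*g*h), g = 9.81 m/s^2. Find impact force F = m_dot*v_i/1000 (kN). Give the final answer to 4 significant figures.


v_i = sqrt(1.1690^2 + 2*9.81*0.5850) = 3.58389 m/s
F = 200.0000 * 3.58389 / 1000
F = 0.7168 kN


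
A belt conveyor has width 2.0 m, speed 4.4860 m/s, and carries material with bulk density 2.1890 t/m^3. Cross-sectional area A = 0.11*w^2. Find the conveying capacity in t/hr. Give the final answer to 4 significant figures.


A = 0.11 * 2.0^2 = 0.44 m^2
C = 0.44 * 4.4860 * 2.1890 * 3600
C = 15550 t/hr


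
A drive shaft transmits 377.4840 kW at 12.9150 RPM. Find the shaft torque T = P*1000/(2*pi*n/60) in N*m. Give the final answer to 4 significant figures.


omega = 2*pi*12.9150/60 = 1.35246 rad/s
T = 377.4840*1000 / 1.35246
T = 279100 N*m


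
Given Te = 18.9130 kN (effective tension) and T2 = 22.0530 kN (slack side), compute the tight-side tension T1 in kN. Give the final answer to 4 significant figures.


T1 = Te + T2 = 18.9130 + 22.0530
T1 = 40.97 kN


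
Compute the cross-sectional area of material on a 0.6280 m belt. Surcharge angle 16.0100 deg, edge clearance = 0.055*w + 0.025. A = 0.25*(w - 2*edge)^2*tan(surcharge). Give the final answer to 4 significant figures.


edge = 0.055*0.6280 + 0.025 = 0.05954 m
ew = 0.6280 - 2*0.05954 = 0.50892 m
A = 0.25 * 0.50892^2 * tan(16.0100 deg)
A = 0.01858 m^2


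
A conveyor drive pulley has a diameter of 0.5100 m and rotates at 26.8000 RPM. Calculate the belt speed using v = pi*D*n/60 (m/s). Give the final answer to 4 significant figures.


v = pi * 0.5100 * 26.8000 / 60
v = 0.7157 m/s


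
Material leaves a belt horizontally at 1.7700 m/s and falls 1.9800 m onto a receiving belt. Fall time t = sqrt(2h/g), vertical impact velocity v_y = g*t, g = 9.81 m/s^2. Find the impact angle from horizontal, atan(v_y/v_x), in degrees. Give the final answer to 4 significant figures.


t = sqrt(2*1.9800/9.81) = 0.63535 s
v_y = 9.81 * 0.63535 = 6.23278 m/s
angle = atan(6.23278 / 1.7700) = 74.15 deg


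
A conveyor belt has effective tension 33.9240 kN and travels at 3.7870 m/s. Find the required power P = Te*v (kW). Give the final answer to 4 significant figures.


P = Te * v = 33.9240 * 3.7870
P = 128.5 kW


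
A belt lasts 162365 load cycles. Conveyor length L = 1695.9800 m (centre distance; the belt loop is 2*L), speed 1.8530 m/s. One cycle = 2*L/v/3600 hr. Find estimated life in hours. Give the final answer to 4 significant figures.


cycle_time = 2 * 1695.9800 / 1.8530 / 3600 = 0.508479 hr
life = 162365 * 0.508479 = 82560 hours


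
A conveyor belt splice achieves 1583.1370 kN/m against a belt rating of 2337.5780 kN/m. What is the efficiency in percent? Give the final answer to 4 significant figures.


Eff = 1583.1370 / 2337.5780 * 100
Eff = 67.73 %


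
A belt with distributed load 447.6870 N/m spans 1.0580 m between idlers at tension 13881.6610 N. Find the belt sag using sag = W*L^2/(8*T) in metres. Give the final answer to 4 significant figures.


sag = 447.6870 * 1.0580^2 / (8 * 13881.6610)
sag = 0.004512 m


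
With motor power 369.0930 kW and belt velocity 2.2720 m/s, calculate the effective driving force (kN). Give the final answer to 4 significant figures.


Te = P / v = 369.0930 / 2.2720
Te = 162.5 kN


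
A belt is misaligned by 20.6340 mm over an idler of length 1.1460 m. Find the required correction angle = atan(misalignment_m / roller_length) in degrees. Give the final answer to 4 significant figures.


misalign_m = 20.6340 / 1000 = 0.020634 m
angle = atan(0.020634 / 1.1460)
angle = 1.032 deg


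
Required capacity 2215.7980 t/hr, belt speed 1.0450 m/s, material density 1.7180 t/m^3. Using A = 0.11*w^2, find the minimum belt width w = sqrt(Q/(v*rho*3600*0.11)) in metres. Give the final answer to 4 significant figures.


A_req = 2215.7980 / (1.0450 * 1.7180 * 3600) = 0.342837 m^2
w = sqrt(0.342837 / 0.11)
w = 1.765 m


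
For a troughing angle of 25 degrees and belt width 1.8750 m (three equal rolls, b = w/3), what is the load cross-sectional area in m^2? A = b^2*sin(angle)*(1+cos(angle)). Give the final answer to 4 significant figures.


b = 1.8750/3 = 0.625 m
A = 0.625^2 * sin(25 deg) * (1 + cos(25 deg))
A = 0.3147 m^2


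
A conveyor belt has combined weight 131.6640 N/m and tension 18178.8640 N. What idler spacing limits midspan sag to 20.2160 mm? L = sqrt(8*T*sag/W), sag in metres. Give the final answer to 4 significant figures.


sag = 20.2160/1000 = 0.020216 m
L = sqrt(8 * 18178.8640 * 0.020216 / 131.6640)
L = 4.725 m


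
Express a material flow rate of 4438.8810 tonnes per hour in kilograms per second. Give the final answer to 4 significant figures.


m_dot = 4438.8810 * 1000 / 3600
m_dot = 1233 kg/s


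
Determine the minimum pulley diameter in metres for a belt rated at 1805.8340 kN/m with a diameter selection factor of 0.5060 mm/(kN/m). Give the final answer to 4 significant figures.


D = 1805.8340 * 0.5060 / 1000
D = 0.9138 m


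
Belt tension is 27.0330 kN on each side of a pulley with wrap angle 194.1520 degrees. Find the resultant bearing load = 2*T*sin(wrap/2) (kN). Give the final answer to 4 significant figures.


F = 2 * 27.0330 * sin(194.1520/2 deg)
F = 53.65 kN


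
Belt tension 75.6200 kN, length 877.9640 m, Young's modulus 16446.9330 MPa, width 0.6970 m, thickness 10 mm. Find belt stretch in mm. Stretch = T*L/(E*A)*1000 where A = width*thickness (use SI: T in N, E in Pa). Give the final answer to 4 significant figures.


A = 0.6970 * 0.01 = 0.00697 m^2
Stretch = 75.6200*1000 * 877.9640 / (16446.9330e6 * 0.00697) * 1000
Stretch = 579.2 mm


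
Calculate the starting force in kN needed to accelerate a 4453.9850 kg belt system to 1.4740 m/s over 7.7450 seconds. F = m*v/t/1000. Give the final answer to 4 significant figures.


F = 4453.9850 * 1.4740 / 7.7450 / 1000
F = 0.8477 kN


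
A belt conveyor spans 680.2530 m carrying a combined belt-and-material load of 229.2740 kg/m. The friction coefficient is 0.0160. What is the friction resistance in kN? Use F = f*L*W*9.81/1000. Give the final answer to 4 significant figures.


F = 0.0160 * 680.2530 * 229.2740 * 9.81 / 1000
F = 24.48 kN


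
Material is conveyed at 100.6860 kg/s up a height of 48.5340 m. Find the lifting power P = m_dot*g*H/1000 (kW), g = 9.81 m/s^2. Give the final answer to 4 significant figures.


P = 100.6860 * 9.81 * 48.5340 / 1000
P = 47.94 kW


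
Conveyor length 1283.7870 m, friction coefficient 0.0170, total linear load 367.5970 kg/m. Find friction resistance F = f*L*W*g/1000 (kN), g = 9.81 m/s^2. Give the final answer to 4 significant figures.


F = 0.0170 * 1283.7870 * 367.5970 * 9.81 / 1000
F = 78.70 kN


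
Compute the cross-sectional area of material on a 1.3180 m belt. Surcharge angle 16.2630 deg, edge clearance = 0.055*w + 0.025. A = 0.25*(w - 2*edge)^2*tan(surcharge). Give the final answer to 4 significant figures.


edge = 0.055*1.3180 + 0.025 = 0.09749 m
ew = 1.3180 - 2*0.09749 = 1.12302 m
A = 0.25 * 1.12302^2 * tan(16.2630 deg)
A = 0.09198 m^2


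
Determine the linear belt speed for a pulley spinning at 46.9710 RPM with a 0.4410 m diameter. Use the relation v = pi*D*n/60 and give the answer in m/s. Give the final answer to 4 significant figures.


v = pi * 0.4410 * 46.9710 / 60
v = 1.085 m/s


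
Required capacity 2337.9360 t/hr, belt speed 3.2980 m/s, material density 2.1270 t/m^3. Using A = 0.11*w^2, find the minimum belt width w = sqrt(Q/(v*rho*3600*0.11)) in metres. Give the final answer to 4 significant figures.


A_req = 2337.9360 / (3.2980 * 2.1270 * 3600) = 0.0925789 m^2
w = sqrt(0.0925789 / 0.11)
w = 0.9174 m


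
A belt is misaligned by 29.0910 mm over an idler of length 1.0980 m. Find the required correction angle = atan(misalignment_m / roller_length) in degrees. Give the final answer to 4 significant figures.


misalign_m = 29.0910 / 1000 = 0.029091 m
angle = atan(0.029091 / 1.0980)
angle = 1.518 deg


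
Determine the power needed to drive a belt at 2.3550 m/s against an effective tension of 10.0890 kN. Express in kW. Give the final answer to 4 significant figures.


P = Te * v = 10.0890 * 2.3550
P = 23.76 kW


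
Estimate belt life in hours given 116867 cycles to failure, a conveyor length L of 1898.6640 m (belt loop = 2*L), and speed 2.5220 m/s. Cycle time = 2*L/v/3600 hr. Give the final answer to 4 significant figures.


cycle_time = 2 * 1898.6640 / 2.5220 / 3600 = 0.418245 hr
life = 116867 * 0.418245 = 48880 hours


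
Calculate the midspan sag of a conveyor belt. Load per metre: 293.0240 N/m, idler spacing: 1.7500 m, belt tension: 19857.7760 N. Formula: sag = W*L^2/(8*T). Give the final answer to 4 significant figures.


sag = 293.0240 * 1.7500^2 / (8 * 19857.7760)
sag = 0.005649 m


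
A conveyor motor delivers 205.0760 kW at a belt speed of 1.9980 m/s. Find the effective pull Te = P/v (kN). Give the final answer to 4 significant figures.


Te = P / v = 205.0760 / 1.9980
Te = 102.6 kN


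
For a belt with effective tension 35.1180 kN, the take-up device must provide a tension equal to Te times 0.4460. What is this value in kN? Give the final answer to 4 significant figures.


T_tu = 35.1180 * 0.4460
T_tu = 15.66 kN


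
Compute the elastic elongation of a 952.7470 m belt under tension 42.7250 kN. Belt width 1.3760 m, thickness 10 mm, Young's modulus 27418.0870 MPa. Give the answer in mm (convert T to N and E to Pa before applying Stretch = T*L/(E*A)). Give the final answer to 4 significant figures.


A = 1.3760 * 0.01 = 0.01376 m^2
Stretch = 42.7250*1000 * 952.7470 / (27418.0870e6 * 0.01376) * 1000
Stretch = 107.9 mm


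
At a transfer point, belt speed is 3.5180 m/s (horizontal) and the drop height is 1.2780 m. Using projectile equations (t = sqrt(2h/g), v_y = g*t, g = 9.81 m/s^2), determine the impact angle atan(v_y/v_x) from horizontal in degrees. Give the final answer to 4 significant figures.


t = sqrt(2*1.2780/9.81) = 0.510441 s
v_y = 9.81 * 0.510441 = 5.00743 m/s
angle = atan(5.00743 / 3.5180) = 54.91 deg


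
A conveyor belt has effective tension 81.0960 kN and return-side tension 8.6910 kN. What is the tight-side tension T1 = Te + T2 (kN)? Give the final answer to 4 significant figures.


T1 = Te + T2 = 81.0960 + 8.6910
T1 = 89.79 kN


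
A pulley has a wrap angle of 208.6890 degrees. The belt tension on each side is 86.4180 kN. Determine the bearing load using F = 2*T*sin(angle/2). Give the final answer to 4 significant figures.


F = 2 * 86.4180 * sin(208.6890/2 deg)
F = 167.4 kN


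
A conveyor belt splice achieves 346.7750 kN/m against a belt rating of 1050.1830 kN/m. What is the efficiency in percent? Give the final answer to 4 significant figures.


Eff = 346.7750 / 1050.1830 * 100
Eff = 33.02 %


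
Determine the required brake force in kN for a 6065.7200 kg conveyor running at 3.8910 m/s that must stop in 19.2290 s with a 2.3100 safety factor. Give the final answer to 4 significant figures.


F = 6065.7200 * 3.8910 / 19.2290 * 2.3100 / 1000
F = 2.835 kN


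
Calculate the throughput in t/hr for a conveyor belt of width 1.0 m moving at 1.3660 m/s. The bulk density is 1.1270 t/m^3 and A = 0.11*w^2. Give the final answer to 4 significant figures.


A = 0.11 * 1.0^2 = 0.11 m^2
C = 0.11 * 1.3660 * 1.1270 * 3600
C = 609.6 t/hr


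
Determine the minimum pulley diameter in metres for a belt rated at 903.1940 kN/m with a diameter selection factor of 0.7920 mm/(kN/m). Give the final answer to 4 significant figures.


D = 903.1940 * 0.7920 / 1000
D = 0.7153 m


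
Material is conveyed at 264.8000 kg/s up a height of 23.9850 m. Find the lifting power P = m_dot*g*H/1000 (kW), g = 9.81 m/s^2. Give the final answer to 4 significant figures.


P = 264.8000 * 9.81 * 23.9850 / 1000
P = 62.31 kW


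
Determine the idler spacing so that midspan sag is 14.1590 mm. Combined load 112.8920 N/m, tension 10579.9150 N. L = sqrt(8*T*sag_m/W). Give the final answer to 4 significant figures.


sag = 14.1590/1000 = 0.014159 m
L = sqrt(8 * 10579.9150 * 0.014159 / 112.8920)
L = 3.258 m


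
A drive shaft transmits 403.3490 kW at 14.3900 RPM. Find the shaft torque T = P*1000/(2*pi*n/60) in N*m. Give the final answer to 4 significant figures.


omega = 2*pi*14.3900/60 = 1.50692 rad/s
T = 403.3490*1000 / 1.50692
T = 267700 N*m


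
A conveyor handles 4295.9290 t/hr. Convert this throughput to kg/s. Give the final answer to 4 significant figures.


m_dot = 4295.9290 * 1000 / 3600
m_dot = 1193 kg/s


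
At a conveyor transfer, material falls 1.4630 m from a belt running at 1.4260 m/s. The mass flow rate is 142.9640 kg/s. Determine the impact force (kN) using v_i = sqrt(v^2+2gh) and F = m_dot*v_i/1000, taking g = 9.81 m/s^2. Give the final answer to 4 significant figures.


v_i = sqrt(1.4260^2 + 2*9.81*1.4630) = 5.54414 m/s
F = 142.9640 * 5.54414 / 1000
F = 0.7926 kN


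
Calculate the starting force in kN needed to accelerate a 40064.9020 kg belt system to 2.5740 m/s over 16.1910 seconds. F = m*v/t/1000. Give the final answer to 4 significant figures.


F = 40064.9020 * 2.5740 / 16.1910 / 1000
F = 6.369 kN


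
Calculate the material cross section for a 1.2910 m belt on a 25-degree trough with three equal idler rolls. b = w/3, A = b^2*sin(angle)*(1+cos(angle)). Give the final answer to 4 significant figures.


b = 1.2910/3 = 0.430333 m
A = 0.430333^2 * sin(25 deg) * (1 + cos(25 deg))
A = 0.1492 m^2


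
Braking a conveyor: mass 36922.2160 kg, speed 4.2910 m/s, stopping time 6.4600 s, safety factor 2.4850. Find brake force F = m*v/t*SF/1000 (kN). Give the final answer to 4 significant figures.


F = 36922.2160 * 4.2910 / 6.4600 * 2.4850 / 1000
F = 60.95 kN


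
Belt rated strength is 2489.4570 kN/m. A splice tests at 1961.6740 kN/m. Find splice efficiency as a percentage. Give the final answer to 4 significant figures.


Eff = 1961.6740 / 2489.4570 * 100
Eff = 78.80 %


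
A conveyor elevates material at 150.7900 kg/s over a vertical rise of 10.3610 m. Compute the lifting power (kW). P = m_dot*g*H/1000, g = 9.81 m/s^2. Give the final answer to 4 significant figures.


P = 150.7900 * 9.81 * 10.3610 / 1000
P = 15.33 kW


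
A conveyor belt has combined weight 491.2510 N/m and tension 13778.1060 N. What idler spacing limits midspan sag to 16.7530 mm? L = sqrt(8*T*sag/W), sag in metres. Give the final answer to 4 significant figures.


sag = 16.7530/1000 = 0.016753 m
L = sqrt(8 * 13778.1060 * 0.016753 / 491.2510)
L = 1.939 m


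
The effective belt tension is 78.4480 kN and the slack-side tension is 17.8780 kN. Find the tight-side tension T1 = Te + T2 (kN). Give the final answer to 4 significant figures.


T1 = Te + T2 = 78.4480 + 17.8780
T1 = 96.33 kN


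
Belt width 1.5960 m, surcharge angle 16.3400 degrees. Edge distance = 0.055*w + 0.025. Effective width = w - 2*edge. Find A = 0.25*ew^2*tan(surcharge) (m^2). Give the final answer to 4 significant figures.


edge = 0.055*1.5960 + 0.025 = 0.11278 m
ew = 1.5960 - 2*0.11278 = 1.37044 m
A = 0.25 * 1.37044^2 * tan(16.3400 deg)
A = 0.1377 m^2


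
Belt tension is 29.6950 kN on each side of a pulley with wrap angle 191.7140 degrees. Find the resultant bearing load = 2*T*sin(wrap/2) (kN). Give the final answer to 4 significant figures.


F = 2 * 29.6950 * sin(191.7140/2 deg)
F = 59.08 kN


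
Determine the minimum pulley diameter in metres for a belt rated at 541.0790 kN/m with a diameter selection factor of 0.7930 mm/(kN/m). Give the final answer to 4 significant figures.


D = 541.0790 * 0.7930 / 1000
D = 0.4291 m


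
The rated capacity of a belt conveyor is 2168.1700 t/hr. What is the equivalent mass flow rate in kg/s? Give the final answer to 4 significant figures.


m_dot = 2168.1700 * 1000 / 3600
m_dot = 602.3 kg/s


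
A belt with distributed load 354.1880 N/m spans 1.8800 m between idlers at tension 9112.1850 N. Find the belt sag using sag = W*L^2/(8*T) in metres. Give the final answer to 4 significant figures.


sag = 354.1880 * 1.8800^2 / (8 * 9112.1850)
sag = 0.01717 m


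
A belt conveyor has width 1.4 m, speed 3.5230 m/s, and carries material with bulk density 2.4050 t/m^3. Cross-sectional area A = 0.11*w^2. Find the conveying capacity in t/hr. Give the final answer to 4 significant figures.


A = 0.11 * 1.4^2 = 0.2156 m^2
C = 0.2156 * 3.5230 * 2.4050 * 3600
C = 6576 t/hr


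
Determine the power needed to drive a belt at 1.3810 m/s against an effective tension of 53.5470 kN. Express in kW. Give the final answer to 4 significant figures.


P = Te * v = 53.5470 * 1.3810
P = 73.95 kW


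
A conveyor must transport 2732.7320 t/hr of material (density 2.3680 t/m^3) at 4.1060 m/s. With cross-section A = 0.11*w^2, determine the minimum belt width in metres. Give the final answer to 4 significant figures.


A_req = 2732.7320 / (4.1060 * 2.3680 * 3600) = 0.0780717 m^2
w = sqrt(0.0780717 / 0.11)
w = 0.8425 m


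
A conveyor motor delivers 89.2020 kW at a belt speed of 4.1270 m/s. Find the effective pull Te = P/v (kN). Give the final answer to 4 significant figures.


Te = P / v = 89.2020 / 4.1270
Te = 21.61 kN


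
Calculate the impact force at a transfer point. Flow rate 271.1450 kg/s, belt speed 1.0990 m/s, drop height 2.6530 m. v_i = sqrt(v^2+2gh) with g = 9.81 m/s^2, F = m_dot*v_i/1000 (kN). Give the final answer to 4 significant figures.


v_i = sqrt(1.0990^2 + 2*9.81*2.6530) = 7.29792 m/s
F = 271.1450 * 7.29792 / 1000
F = 1.979 kN


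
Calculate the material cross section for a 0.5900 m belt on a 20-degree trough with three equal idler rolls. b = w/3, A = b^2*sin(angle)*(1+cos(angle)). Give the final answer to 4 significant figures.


b = 0.5900/3 = 0.196667 m
A = 0.196667^2 * sin(20 deg) * (1 + cos(20 deg))
A = 0.02566 m^2


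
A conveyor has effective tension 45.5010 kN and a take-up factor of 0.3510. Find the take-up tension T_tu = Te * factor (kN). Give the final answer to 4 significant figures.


T_tu = 45.5010 * 0.3510
T_tu = 15.97 kN


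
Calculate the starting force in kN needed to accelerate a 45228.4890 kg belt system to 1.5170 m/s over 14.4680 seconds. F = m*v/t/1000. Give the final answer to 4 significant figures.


F = 45228.4890 * 1.5170 / 14.4680 / 1000
F = 4.742 kN


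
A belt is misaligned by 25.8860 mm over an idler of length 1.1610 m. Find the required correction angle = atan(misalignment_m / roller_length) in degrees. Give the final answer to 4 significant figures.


misalign_m = 25.8860 / 1000 = 0.025886 m
angle = atan(0.025886 / 1.1610)
angle = 1.277 deg


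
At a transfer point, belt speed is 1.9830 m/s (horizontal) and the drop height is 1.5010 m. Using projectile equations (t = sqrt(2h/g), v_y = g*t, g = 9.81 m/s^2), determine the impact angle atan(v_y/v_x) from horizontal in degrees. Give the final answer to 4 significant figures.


t = sqrt(2*1.5010/9.81) = 0.553186 s
v_y = 9.81 * 0.553186 = 5.42675 m/s
angle = atan(5.42675 / 1.9830) = 69.93 deg


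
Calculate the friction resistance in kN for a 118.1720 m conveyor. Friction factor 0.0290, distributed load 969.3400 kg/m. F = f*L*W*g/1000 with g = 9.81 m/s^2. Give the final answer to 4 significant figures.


F = 0.0290 * 118.1720 * 969.3400 * 9.81 / 1000
F = 32.59 kN


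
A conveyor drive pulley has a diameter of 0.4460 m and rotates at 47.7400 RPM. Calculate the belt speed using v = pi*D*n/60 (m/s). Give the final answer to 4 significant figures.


v = pi * 0.4460 * 47.7400 / 60
v = 1.115 m/s


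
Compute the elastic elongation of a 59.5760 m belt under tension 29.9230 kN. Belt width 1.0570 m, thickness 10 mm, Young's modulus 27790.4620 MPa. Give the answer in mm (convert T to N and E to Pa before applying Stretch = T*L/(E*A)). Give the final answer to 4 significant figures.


A = 1.0570 * 0.01 = 0.01057 m^2
Stretch = 29.9230*1000 * 59.5760 / (27790.4620e6 * 0.01057) * 1000
Stretch = 6.069 mm


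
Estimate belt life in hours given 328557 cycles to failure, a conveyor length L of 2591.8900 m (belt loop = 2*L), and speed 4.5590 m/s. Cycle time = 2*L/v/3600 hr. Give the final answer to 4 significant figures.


cycle_time = 2 * 2591.8900 / 4.5590 / 3600 = 0.315845 hr
life = 328557 * 0.315845 = 103800 hours


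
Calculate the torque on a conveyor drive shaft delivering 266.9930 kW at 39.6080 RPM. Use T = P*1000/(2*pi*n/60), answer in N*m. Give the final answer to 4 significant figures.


omega = 2*pi*39.6080/60 = 4.14774 rad/s
T = 266.9930*1000 / 4.14774
T = 64370 N*m


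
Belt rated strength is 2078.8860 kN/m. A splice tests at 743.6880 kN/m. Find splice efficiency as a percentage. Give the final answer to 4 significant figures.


Eff = 743.6880 / 2078.8860 * 100
Eff = 35.77 %


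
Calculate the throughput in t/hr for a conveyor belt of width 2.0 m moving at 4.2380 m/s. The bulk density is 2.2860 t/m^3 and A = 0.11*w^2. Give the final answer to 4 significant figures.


A = 0.11 * 2.0^2 = 0.44 m^2
C = 0.44 * 4.2380 * 2.2860 * 3600
C = 15350 t/hr


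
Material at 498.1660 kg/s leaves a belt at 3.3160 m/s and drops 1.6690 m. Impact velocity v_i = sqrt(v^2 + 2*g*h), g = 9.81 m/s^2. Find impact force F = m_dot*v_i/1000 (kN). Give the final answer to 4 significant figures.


v_i = sqrt(3.3160^2 + 2*9.81*1.6690) = 6.61375 m/s
F = 498.1660 * 6.61375 / 1000
F = 3.295 kN


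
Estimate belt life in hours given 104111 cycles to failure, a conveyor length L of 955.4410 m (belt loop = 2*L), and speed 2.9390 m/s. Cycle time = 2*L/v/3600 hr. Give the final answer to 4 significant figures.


cycle_time = 2 * 955.4410 / 2.9390 / 3600 = 0.180606 hr
life = 104111 * 0.180606 = 18800 hours


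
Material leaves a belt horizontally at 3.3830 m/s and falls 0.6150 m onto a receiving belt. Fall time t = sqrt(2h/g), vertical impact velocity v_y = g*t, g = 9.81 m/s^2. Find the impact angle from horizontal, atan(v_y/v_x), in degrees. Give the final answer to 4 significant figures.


t = sqrt(2*0.6150/9.81) = 0.354094 s
v_y = 9.81 * 0.354094 = 3.47366 m/s
angle = atan(3.47366 / 3.3830) = 45.76 deg


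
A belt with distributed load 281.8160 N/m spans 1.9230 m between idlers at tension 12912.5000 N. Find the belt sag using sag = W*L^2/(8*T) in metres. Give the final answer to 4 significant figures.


sag = 281.8160 * 1.9230^2 / (8 * 12912.5000)
sag = 0.01009 m


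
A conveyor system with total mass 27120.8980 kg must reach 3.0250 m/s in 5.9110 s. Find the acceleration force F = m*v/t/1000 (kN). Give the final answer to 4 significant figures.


F = 27120.8980 * 3.0250 / 5.9110 / 1000
F = 13.88 kN
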